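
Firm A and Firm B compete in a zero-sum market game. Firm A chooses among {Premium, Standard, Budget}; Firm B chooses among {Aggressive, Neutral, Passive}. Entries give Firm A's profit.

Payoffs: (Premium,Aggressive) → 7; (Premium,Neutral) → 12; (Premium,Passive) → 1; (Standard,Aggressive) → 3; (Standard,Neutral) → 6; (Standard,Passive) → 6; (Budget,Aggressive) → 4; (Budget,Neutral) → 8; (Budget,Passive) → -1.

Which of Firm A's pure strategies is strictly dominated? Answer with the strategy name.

Budget

Premium gives a strictly higher payoff than Budget against every column: 7 > 4, 12 > 8, 1 > -1.
So Budget is strictly dominated and Firm A never plays it.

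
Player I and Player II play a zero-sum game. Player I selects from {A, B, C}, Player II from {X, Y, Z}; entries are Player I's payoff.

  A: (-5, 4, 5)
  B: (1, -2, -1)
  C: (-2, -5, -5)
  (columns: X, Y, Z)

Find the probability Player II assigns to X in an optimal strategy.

Row minima: A → -5, B → -2, C → -5; maximin = -2.
Column maxima: X → 1, Y → 4, Z → 5; minimax = 1.
-2 ≠ 1, so there is no saddle point; optimal play is mixed.
C is strictly dominated by B, so Player I never plays it.
With C eliminated, Z is strictly dominated by Y (it gives Player I strictly more in every remaining row), so Player II never plays it.
On the remaining 2×2 (A, B vs X, Y):
Let Player I play A with probability p. Expected payoff against X: (-5)p + 1(1−p) = −6p + 1; against Y: 4p + (-2)(1−p) = 6p − 2.
Setting these equal: −6p + 1 = 6p − 2 ⇒ −12p = -3 ⇒ p = 1/4, and the value is (-6)·(1/4) + 1 = -1/2.
For Player II: with q = P(X), equating A's and B's payoffs gives −9q + 4 = 3q − 2 ⇒ q = 1/2.

1/2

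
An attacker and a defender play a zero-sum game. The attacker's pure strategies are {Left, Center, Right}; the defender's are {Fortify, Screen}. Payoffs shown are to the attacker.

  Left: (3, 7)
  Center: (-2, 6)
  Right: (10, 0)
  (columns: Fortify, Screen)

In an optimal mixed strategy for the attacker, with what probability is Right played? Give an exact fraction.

Row minima: Left → 3, Center → -2, Right → 0; maximin = 3.
Column maxima: Fortify → 10, Screen → 7; minimax = 7.
3 ≠ 7, so there is no saddle point; optimal play is mixed.
Center is strictly dominated by Left, so the attacker never plays it.
On the remaining 2×2 (Left, Right vs Fortify, Screen):
Let the attacker play Left with probability p. Expected payoff against Fortify: 3p + 10(1−p) = −7p + 10; against Screen: 7p + 0(1−p) = 7p.
Setting these equal: −7p + 10 = 7p ⇒ −14p = -10 ⇒ p = 5/7, and the value is (-7)·(5/7) + 10 = 5.
For the defender: with q = P(Fortify), equating Left's and Right's payoffs gives −4q + 7 = 10q ⇒ q = 1/2.

2/7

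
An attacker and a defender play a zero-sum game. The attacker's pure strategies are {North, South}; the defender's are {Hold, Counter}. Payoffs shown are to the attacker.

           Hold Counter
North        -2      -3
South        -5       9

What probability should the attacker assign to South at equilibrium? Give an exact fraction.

1/15

Row minima: North → -3, South → -5; maximin = -3.
Column maxima: Hold → -2, Counter → 9; minimax = -2.
-3 ≠ -2, so there is no saddle point; optimal play is mixed.
Let the attacker play North with probability p. Expected payoff against Hold: (-2)p + (-5)(1−p) = 3p − 5; against Counter: (-3)p + 9(1−p) = −12p + 9.
Setting these equal: 3p − 5 = −12p + 9 ⇒ 15p = 14 ⇒ p = 14/15, and the value is (3)·(14/15) − 5 = -11/5.
For the defender: with q = P(Hold), equating North's and South's payoffs gives q − 3 = −14q + 9 ⇒ q = 4/5.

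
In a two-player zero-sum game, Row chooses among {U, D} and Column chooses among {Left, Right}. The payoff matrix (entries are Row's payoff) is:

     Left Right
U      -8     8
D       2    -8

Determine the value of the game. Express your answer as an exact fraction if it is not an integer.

-24/13

Row minima: U → -8, D → -8; maximin = -8.
Column maxima: Left → 2, Right → 8; minimax = 2.
-8 ≠ 2, so there is no saddle point; optimal play is mixed.
Let Row play U with probability p. Expected payoff against Left: (-8)p + 2(1−p) = −10p + 2; against Right: 8p + (-8)(1−p) = 16p − 8.
Setting these equal: −10p + 2 = 16p − 8 ⇒ −26p = -10 ⇒ p = 5/13, and the value is (-10)·(5/13) + 2 = -24/13.
For Column: with q = P(Left), equating U's and D's payoffs gives −16q + 8 = 10q − 8 ⇒ q = 8/13.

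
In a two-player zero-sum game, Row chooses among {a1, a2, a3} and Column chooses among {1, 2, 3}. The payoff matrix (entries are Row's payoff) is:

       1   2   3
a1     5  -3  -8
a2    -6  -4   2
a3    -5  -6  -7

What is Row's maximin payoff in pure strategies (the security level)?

-6

Row minima: a1 → -8, a2 → -6, a3 → -7.
The best of these is -6.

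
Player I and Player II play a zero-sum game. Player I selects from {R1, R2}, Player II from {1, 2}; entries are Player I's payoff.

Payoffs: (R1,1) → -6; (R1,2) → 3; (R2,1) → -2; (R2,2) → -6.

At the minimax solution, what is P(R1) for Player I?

Row minima: R1 → -6, R2 → -6; maximin = -6.
Column maxima: 1 → -2, 2 → 3; minimax = -2.
-6 ≠ -2, so there is no saddle point; optimal play is mixed.
Let Player I play R1 with probability p. Expected payoff against 1: (-6)p + (-2)(1−p) = −4p − 2; against 2: 3p + (-6)(1−p) = 9p − 6.
Setting these equal: −4p − 2 = 9p − 6 ⇒ −13p = -4 ⇒ p = 4/13, and the value is (-4)·(4/13) − 2 = -42/13.
For Player II: with q = P(1), equating R1's and R2's payoffs gives −9q + 3 = 4q − 6 ⇒ q = 9/13.

4/13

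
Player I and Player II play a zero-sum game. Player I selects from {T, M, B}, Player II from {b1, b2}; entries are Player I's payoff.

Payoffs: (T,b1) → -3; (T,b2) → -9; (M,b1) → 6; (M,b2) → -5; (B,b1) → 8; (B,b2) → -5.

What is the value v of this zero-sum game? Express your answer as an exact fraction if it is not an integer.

Row minima: T → -9, M → -5, B → -5; maximin = -5.
Column maxima: b1 → 8, b2 → -5; minimax = -5.
Since maximin = minimax = -5, there is a saddle point and the value is -5.

-5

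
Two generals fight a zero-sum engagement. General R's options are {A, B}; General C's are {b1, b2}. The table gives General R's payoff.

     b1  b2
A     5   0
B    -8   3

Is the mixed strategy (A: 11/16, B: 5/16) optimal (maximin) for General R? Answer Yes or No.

Against b1 this mix gives (11/16)·5 + (5/16)·(-8) = 15/16.
Against b2 this mix gives (11/16)·0 + (5/16)·3 = 15/16.
All of General C's active replies (b1, b2) yield 15/16, and no column does worse for General R. The mix makes General C indifferent and guarantees 15/16, so it is optimal.

Yes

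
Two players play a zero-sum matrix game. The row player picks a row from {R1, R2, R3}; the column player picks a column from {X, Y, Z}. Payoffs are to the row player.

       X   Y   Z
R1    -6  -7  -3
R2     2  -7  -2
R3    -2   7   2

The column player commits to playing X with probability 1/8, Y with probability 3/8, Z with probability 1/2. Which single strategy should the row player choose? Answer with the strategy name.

Expected payoff of R1: (1/8)·(-6) + (3/8)·(-7) + (1/2)·(-3) = -39/8.
Expected payoff of R2: (1/8)·2 + (3/8)·(-7) + (1/2)·(-2) = -27/8.
Expected payoff of R3: (1/8)·(-2) + (3/8)·7 + (1/2)·2 = 27/8.
The largest is 27/8, so the row player's best response is R3.

R3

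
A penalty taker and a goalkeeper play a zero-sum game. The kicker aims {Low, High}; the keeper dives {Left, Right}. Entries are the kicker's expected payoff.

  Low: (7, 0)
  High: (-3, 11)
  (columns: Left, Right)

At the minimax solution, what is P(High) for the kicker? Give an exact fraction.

Row minima: Low → 0, High → -3; maximin = 0.
Column maxima: Left → 7, Right → 11; minimax = 7.
0 ≠ 7, so there is no saddle point; optimal play is mixed.
Let the kicker play Low with probability p. Expected payoff against Left: 7p + (-3)(1−p) = 10p − 3; against Right: 0p + 11(1−p) = −11p + 11.
Setting these equal: 10p − 3 = −11p + 11 ⇒ 21p = 14 ⇒ p = 2/3, and the value is (10)·(2/3) − 3 = 11/3.
For the keeper: with q = P(Left), equating Low's and High's payoffs gives 7q = −14q + 11 ⇒ q = 11/21.

1/3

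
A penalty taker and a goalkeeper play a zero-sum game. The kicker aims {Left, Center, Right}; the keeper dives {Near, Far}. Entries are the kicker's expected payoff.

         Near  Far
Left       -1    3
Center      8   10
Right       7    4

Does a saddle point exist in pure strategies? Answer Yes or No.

Row minima: Left → -1, Center → 8, Right → 4; maximin = 8.
Column maxima: Near → 8, Far → 10; minimax = 8.
maximin = minimax = 8, so a saddle point exists.

Yes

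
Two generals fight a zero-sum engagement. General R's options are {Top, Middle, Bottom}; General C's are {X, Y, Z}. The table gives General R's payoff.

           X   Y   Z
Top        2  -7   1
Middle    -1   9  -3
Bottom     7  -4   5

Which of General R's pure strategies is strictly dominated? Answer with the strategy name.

Top

Bottom gives a strictly higher payoff than Top against every column: 7 > 2, -4 > -7, 5 > 1.
So Top is strictly dominated and General R never plays it.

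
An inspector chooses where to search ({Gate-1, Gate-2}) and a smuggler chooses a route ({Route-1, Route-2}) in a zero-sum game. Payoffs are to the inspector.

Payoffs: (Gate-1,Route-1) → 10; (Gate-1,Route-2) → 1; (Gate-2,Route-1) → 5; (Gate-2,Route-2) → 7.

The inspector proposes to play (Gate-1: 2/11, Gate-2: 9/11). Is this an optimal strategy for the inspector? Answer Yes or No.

Yes

Against Route-1 this mix gives (2/11)·10 + (9/11)·5 = 65/11.
Against Route-2 this mix gives (2/11)·1 + (9/11)·7 = 65/11.
All of the smuggler's active replies (Route-1, Route-2) yield 65/11, and no column does worse for the inspector. The mix makes the smuggler indifferent and guarantees 65/11, so it is optimal.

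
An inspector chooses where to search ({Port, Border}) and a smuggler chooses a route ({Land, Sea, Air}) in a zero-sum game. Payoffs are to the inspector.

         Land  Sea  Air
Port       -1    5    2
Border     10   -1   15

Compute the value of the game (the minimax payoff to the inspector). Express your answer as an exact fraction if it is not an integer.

49/17

Row minima: Port → -1, Border → -1; maximin = -1.
Column maxima: Land → 10, Sea → 5, Air → 15; minimax = 5.
-1 ≠ 5, so there is no saddle point; optimal play is mixed.
Air is strictly dominated by Land (it gives the inspector strictly more in every row), so the smuggler never plays it.
On the remaining 2×2 (Port, Border vs Land, Sea):
Let the inspector play Port with probability p. Expected payoff against Land: (-1)p + 10(1−p) = −11p + 10; against Sea: 5p + (-1)(1−p) = 6p − 1.
Setting these equal: −11p + 10 = 6p − 1 ⇒ −17p = -11 ⇒ p = 11/17, and the value is (-11)·(11/17) + 10 = 49/17.
For the smuggler: with q = P(Land), equating Port's and Border's payoffs gives −6q + 5 = 11q − 1 ⇒ q = 6/17.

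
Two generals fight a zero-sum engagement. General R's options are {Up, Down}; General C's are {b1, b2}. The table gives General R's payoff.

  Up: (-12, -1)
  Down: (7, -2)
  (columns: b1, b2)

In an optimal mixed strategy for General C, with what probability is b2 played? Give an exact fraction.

19/20

Row minima: Up → -12, Down → -2; maximin = -2.
Column maxima: b1 → 7, b2 → -1; minimax = -1.
-2 ≠ -1, so there is no saddle point; optimal play is mixed.
Let General R play Up with probability p. Expected payoff against b1: (-12)p + 7(1−p) = −19p + 7; against b2: (-1)p + (-2)(1−p) = p − 2.
Setting these equal: −19p + 7 = p − 2 ⇒ −20p = -9 ⇒ p = 9/20, and the value is (-19)·(9/20) + 7 = -31/20.
For General C: with q = P(b1), equating Up's and Down's payoffs gives −11q − 1 = 9q − 2 ⇒ q = 1/20.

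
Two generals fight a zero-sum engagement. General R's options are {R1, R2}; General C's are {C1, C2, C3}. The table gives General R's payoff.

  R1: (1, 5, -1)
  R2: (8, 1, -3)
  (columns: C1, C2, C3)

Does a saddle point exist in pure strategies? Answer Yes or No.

Row minima: R1 → -1, R2 → -3; maximin = -1.
Column maxima: C1 → 8, C2 → 5, C3 → -1; minimax = -1.
maximin = minimax = -1, so a saddle point exists.

Yes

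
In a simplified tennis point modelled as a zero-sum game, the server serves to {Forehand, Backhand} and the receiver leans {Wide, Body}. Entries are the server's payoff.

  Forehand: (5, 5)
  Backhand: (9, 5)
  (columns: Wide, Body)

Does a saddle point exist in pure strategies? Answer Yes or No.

Row minima: Forehand → 5, Backhand → 5; maximin = 5.
Column maxima: Wide → 9, Body → 5; minimax = 5.
maximin = minimax = 5, so a saddle point exists.

Yes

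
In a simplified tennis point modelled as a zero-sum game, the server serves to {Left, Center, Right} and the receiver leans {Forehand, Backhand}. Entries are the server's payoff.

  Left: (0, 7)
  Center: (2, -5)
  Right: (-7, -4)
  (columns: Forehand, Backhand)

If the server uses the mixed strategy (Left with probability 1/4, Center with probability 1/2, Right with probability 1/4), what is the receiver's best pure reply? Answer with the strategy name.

Backhand

If the receiver plays Forehand, the server's expected payoff is (1/4)·0 + (1/2)·2 + (1/4)·(-7) = -3/4.
If the receiver plays Backhand, the server's expected payoff is (1/4)·7 + (1/2)·(-5) + (1/4)·(-4) = -7/4.
The receiver minimizes the server's payoff; the smallest is -7/4, so the best response is Backhand.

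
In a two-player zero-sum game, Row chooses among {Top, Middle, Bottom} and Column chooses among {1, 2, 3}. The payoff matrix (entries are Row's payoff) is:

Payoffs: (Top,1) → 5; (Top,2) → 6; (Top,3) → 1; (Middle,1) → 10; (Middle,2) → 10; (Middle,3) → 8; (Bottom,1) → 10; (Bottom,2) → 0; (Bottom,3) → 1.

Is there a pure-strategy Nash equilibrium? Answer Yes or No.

Yes

Row minima: Top → 1, Middle → 8, Bottom → 0; maximin = 8.
Column maxima: 1 → 10, 2 → 10, 3 → 8; minimax = 8.
maximin = minimax = 8, so a saddle point exists.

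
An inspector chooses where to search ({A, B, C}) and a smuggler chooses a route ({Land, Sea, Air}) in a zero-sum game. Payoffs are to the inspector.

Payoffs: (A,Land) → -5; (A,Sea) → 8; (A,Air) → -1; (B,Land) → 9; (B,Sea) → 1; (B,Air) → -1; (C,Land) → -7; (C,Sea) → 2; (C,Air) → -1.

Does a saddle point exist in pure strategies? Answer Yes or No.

Row minima: A → -5, B → -1, C → -7; maximin = -1.
Column maxima: Land → 9, Sea → 8, Air → -1; minimax = -1.
maximin = minimax = -1, so a saddle point exists.

Yes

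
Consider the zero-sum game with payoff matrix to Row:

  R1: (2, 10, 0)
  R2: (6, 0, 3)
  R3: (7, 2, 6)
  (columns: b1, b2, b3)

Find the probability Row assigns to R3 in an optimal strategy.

5/7

Row minima: R1 → 0, R2 → 0, R3 → 2; maximin = 2.
Column maxima: b1 → 7, b2 → 10, b3 → 6; minimax = 6.
2 ≠ 6, so there is no saddle point; optimal play is mixed.
R2 is strictly dominated by R3, so Row never plays it.
b1 is strictly dominated by b3 (it gives Row strictly more in every row), so Column never plays it.
On the remaining 2×2 (R1, R3 vs b2, b3):
Let Row play R1 with probability p. Expected payoff against b2: 10p + 2(1−p) = 8p + 2; against b3: 0p + 6(1−p) = −6p + 6.
Setting these equal: 8p + 2 = −6p + 6 ⇒ 14p = 4 ⇒ p = 2/7, and the value is (8)·(2/7) + 2 = 30/7.
For Column: with q = P(b2), equating R1's and R3's payoffs gives 10q = −4q + 6 ⇒ q = 3/7.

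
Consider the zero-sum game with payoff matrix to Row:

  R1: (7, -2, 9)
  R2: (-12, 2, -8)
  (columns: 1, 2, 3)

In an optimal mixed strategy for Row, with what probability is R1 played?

Row minima: R1 → -2, R2 → -12; maximin = -2.
Column maxima: 1 → 7, 2 → 2, 3 → 9; minimax = 2.
-2 ≠ 2, so there is no saddle point; optimal play is mixed.
3 is strictly dominated by 1 (it gives Row strictly more in every row), so Column never plays it.
On the remaining 2×2 (R1, R2 vs 1, 2):
Let Row play R1 with probability p. Expected payoff against 1: 7p + (-12)(1−p) = 19p − 12; against 2: (-2)p + 2(1−p) = −4p + 2.
Setting these equal: 19p − 12 = −4p + 2 ⇒ 23p = 14 ⇒ p = 14/23, and the value is (19)·(14/23) − 12 = -10/23.
For Column: with q = P(1), equating R1's and R2's payoffs gives 9q − 2 = −14q + 2 ⇒ q = 4/23.

14/23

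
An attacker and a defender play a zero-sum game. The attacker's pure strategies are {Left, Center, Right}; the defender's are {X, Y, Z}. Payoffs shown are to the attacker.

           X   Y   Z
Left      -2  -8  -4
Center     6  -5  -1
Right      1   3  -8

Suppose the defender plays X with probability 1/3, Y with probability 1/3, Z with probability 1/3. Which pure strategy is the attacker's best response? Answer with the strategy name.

Expected payoff of Left: (1/3)·(-2) + (1/3)·(-8) + (1/3)·(-4) = -14/3.
Expected payoff of Center: (1/3)·6 + (1/3)·(-5) + (1/3)·(-1) = 0.
Expected payoff of Right: (1/3)·1 + (1/3)·3 + (1/3)·(-8) = -4/3.
The largest is 0, so the attacker's best response is Center.

Center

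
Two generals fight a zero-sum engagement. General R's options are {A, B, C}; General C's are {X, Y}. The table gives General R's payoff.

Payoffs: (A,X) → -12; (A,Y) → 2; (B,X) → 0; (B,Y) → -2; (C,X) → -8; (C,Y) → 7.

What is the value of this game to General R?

-16/17

Row minima: A → -12, B → -2, C → -8; maximin = -2.
Column maxima: X → 0, Y → 7; minimax = 0.
-2 ≠ 0, so there is no saddle point; optimal play is mixed.
A is strictly dominated by C, so General R never plays it.
On the remaining 2×2 (B, C vs X, Y):
Let General R play B with probability p. Expected payoff against X: 0p + (-8)(1−p) = 8p − 8; against Y: (-2)p + 7(1−p) = −9p + 7.
Setting these equal: 8p − 8 = −9p + 7 ⇒ 17p = 15 ⇒ p = 15/17, and the value is (8)·(15/17) − 8 = -16/17.
For General C: with q = P(X), equating B's and C's payoffs gives 2q − 2 = −15q + 7 ⇒ q = 9/17.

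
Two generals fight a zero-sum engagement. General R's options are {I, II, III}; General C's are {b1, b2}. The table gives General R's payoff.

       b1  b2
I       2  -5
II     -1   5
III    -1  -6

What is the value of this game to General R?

5/13

Row minima: I → -5, II → -1, III → -6; maximin = -1.
Column maxima: b1 → 2, b2 → 5; minimax = 2.
-1 ≠ 2, so there is no saddle point; optimal play is mixed.
III is strictly dominated by I, so General R never plays it.
On the remaining 2×2 (I, II vs b1, b2):
Let General R play I with probability p. Expected payoff against b1: 2p + (-1)(1−p) = 3p − 1; against b2: (-5)p + 5(1−p) = −10p + 5.
Setting these equal: 3p − 1 = −10p + 5 ⇒ 13p = 6 ⇒ p = 6/13, and the value is (3)·(6/13) − 1 = 5/13.
For General C: with q = P(b1), equating I's and II's payoffs gives 7q − 5 = −6q + 5 ⇒ q = 10/13.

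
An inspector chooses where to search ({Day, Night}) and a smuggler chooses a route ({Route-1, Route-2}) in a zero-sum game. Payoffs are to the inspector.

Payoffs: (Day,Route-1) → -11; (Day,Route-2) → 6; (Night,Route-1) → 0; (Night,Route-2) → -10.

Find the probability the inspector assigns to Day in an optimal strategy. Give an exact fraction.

Row minima: Day → -11, Night → -10; maximin = -10.
Column maxima: Route-1 → 0, Route-2 → 6; minimax = 0.
-10 ≠ 0, so there is no saddle point; optimal play is mixed.
Let the inspector play Day with probability p. Expected payoff against Route-1: (-11)p + 0(1−p) = −11p; against Route-2: 6p + (-10)(1−p) = 16p − 10.
Setting these equal: −11p = 16p − 10 ⇒ −27p = -10 ⇒ p = 10/27, and the value is (-11)·(10/27) = -110/27.
For the smuggler: with q = P(Route-1), equating Day's and Night's payoffs gives −17q + 6 = 10q − 10 ⇒ q = 16/27.

10/27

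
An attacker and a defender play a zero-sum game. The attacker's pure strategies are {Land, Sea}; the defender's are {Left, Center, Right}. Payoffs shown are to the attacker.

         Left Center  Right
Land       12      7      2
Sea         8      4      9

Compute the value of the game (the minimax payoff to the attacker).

Row minima: Land → 2, Sea → 4; maximin = 4.
Column maxima: Left → 12, Center → 7, Right → 9; minimax = 7.
4 ≠ 7, so there is no saddle point; optimal play is mixed.
Left is strictly dominated by Center (it gives the attacker strictly more in every row), so the defender never plays it.
On the remaining 2×2 (Land, Sea vs Center, Right):
Let the attacker play Land with probability p. Expected payoff against Center: 7p + 4(1−p) = 3p + 4; against Right: 2p + 9(1−p) = −7p + 9.
Setting these equal: 3p + 4 = −7p + 9 ⇒ 10p = 5 ⇒ p = 1/2, and the value is (3)·(1/2) + 4 = 11/2.
For the defender: with q = P(Center), equating Land's and Sea's payoffs gives 5q + 2 = −5q + 9 ⇒ q = 7/10.

11/2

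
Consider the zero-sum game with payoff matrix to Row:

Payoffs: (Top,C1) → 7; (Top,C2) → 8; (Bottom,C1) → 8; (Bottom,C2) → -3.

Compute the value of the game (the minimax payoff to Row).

85/12

Row minima: Top → 7, Bottom → -3; maximin = 7.
Column maxima: C1 → 8, C2 → 8; minimax = 8.
7 ≠ 8, so there is no saddle point; optimal play is mixed.
Let Row play Top with probability p. Expected payoff against C1: 7p + 8(1−p) = −p + 8; against C2: 8p + (-3)(1−p) = 11p − 3.
Setting these equal: −p + 8 = 11p − 3 ⇒ −12p = -11 ⇒ p = 11/12, and the value is (-1)·(11/12) + 8 = 85/12.
For Column: with q = P(C1), equating Top's and Bottom's payoffs gives −q + 8 = 11q − 3 ⇒ q = 11/12.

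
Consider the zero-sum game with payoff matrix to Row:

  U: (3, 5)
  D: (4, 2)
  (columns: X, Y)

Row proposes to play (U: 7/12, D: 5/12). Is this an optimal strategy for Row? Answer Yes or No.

Against X this mix gives (7/12)·3 + (5/12)·4 = 41/12.
Against Y this mix gives (7/12)·5 + (5/12)·2 = 15/4.
Column will play X, holding Row to 41/12. Shifting weight toward the row that does better against X would raise this floor (the equalizing mix achieves 7/2 against both X and Y), so the proposed strategy is not optimal.

No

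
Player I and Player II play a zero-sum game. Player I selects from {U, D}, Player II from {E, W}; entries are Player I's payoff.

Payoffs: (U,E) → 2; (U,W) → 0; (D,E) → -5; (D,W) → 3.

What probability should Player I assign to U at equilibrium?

Row minima: U → 0, D → -5; maximin = 0.
Column maxima: E → 2, W → 3; minimax = 2.
0 ≠ 2, so there is no saddle point; optimal play is mixed.
Let Player I play U with probability p. Expected payoff against E: 2p + (-5)(1−p) = 7p − 5; against W: 0p + 3(1−p) = −3p + 3.
Setting these equal: 7p − 5 = −3p + 3 ⇒ 10p = 8 ⇒ p = 4/5, and the value is (7)·(4/5) − 5 = 3/5.
For Player II: with q = P(E), equating U's and D's payoffs gives 2q = −8q + 3 ⇒ q = 3/10.

4/5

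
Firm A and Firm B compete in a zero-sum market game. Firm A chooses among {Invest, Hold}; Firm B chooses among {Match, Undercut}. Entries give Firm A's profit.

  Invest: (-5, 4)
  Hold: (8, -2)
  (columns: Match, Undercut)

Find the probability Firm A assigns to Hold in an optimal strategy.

9/19

Row minima: Invest → -5, Hold → -2; maximin = -2.
Column maxima: Match → 8, Undercut → 4; minimax = 4.
-2 ≠ 4, so there is no saddle point; optimal play is mixed.
Let Firm A play Invest with probability p. Expected payoff against Match: (-5)p + 8(1−p) = −13p + 8; against Undercut: 4p + (-2)(1−p) = 6p − 2.
Setting these equal: −13p + 8 = 6p − 2 ⇒ −19p = -10 ⇒ p = 10/19, and the value is (-13)·(10/19) + 8 = 22/19.
For Firm B: with q = P(Match), equating Invest's and Hold's payoffs gives −9q + 4 = 10q − 2 ⇒ q = 6/19.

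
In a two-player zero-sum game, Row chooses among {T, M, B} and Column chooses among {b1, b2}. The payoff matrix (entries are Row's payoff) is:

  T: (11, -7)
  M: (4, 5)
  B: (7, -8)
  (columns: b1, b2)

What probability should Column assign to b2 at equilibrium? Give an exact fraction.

7/19

Row minima: T → -7, M → 4, B → -8; maximin = 4.
Column maxima: b1 → 11, b2 → 5; minimax = 5.
4 ≠ 5, so there is no saddle point; optimal play is mixed.
B is strictly dominated by T, so Row never plays it.
On the remaining 2×2 (T, M vs b1, b2):
Let Row play T with probability p. Expected payoff against b1: 11p + 4(1−p) = 7p + 4; against b2: (-7)p + 5(1−p) = −12p + 5.
Setting these equal: 7p + 4 = −12p + 5 ⇒ 19p = 1 ⇒ p = 1/19, and the value is (7)·(1/19) + 4 = 83/19.
For Column: with q = P(b1), equating T's and M's payoffs gives 18q − 7 = −q + 5 ⇒ q = 12/19.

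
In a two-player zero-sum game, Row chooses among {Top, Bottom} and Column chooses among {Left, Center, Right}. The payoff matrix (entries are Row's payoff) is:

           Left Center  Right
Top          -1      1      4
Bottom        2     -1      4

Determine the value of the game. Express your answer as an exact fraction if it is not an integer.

1/5

Row minima: Top → -1, Bottom → -1; maximin = -1.
Column maxima: Left → 2, Center → 1, Right → 4; minimax = 1.
-1 ≠ 1, so there is no saddle point; optimal play is mixed.
Right is strictly dominated by Left (it gives Row strictly more in every row), so Column never plays it.
On the remaining 2×2 (Top, Bottom vs Left, Center):
Let Row play Top with probability p. Expected payoff against Left: (-1)p + 2(1−p) = −3p + 2; against Center: 1p + (-1)(1−p) = 2p − 1.
Setting these equal: −3p + 2 = 2p − 1 ⇒ −5p = -3 ⇒ p = 3/5, and the value is (-3)·(3/5) + 2 = 1/5.
For Column: with q = P(Left), equating Top's and Bottom's payoffs gives −2q + 1 = 3q − 1 ⇒ q = 2/5.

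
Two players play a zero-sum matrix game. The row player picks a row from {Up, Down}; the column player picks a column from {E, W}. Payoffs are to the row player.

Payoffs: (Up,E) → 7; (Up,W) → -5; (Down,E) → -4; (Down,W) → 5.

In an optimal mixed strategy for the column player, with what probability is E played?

Row minima: Up → -5, Down → -4; maximin = -4.
Column maxima: E → 7, W → 5; minimax = 5.
-4 ≠ 5, so there is no saddle point; optimal play is mixed.
Let the row player play Up with probability p. Expected payoff against E: 7p + (-4)(1−p) = 11p − 4; against W: (-5)p + 5(1−p) = −10p + 5.
Setting these equal: 11p − 4 = −10p + 5 ⇒ 21p = 9 ⇒ p = 3/7, and the value is (11)·(3/7) − 4 = 5/7.
For the column player: with q = P(E), equating Up's and Down's payoffs gives 12q − 5 = −9q + 5 ⇒ q = 10/21.

10/21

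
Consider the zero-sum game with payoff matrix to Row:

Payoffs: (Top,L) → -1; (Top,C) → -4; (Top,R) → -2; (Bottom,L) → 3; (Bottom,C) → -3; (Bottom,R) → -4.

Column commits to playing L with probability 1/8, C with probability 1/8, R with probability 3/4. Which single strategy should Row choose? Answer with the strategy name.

Expected payoff of Top: (1/8)·(-1) + (1/8)·(-4) + (3/4)·(-2) = -17/8.
Expected payoff of Bottom: (1/8)·3 + (1/8)·(-3) + (3/4)·(-4) = -3.
The largest is -17/8, so Row's best response is Top.

Top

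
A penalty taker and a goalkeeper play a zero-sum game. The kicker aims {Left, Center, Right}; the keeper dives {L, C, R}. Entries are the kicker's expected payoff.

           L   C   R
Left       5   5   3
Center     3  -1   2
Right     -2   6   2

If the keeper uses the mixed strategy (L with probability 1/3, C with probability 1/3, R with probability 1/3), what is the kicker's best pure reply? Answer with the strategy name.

Expected payoff of Left: (1/3)·5 + (1/3)·5 + (1/3)·3 = 13/3.
Expected payoff of Center: (1/3)·3 + (1/3)·(-1) + (1/3)·2 = 4/3.
Expected payoff of Right: (1/3)·(-2) + (1/3)·6 + (1/3)·2 = 2.
The largest is 13/3, so the kicker's best response is Left.

Left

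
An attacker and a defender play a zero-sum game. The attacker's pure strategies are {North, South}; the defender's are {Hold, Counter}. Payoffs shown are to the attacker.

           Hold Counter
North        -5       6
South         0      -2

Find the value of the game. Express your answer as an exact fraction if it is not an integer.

Row minima: North → -5, South → -2; maximin = -2.
Column maxima: Hold → 0, Counter → 6; minimax = 0.
-2 ≠ 0, so there is no saddle point; optimal play is mixed.
Let the attacker play North with probability p. Expected payoff against Hold: (-5)p + 0(1−p) = −5p; against Counter: 6p + (-2)(1−p) = 8p − 2.
Setting these equal: −5p = 8p − 2 ⇒ −13p = -2 ⇒ p = 2/13, and the value is (-5)·(2/13) = -10/13.
For the defender: with q = P(Hold), equating North's and South's payoffs gives −11q + 6 = 2q − 2 ⇒ q = 8/13.

-10/13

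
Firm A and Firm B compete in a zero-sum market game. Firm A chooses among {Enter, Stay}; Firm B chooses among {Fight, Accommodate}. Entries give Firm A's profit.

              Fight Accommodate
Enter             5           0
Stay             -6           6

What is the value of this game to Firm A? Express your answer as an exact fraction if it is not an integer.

30/17

Row minima: Enter → 0, Stay → -6; maximin = 0.
Column maxima: Fight → 5, Accommodate → 6; minimax = 5.
0 ≠ 5, so there is no saddle point; optimal play is mixed.
Let Firm A play Enter with probability p. Expected payoff against Fight: 5p + (-6)(1−p) = 11p − 6; against Accommodate: 0p + 6(1−p) = −6p + 6.
Setting these equal: 11p − 6 = −6p + 6 ⇒ 17p = 12 ⇒ p = 12/17, and the value is (11)·(12/17) − 6 = 30/17.
For Firm B: with q = P(Fight), equating Enter's and Stay's payoffs gives 5q = −12q + 6 ⇒ q = 6/17.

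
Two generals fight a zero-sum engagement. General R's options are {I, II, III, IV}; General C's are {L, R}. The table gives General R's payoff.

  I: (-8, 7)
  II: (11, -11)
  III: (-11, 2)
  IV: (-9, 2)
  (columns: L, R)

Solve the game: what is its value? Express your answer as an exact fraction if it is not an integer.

-11/37

Row minima: I → -8, II → -11, III → -11, IV → -9; maximin = -8.
Column maxima: L → 11, R → 7; minimax = 7.
-8 ≠ 7, so there is no saddle point; optimal play is mixed.
III is strictly dominated by I, so General R never plays it.
IV is strictly dominated by I, so General R never plays it.
On the remaining 2×2 (I, II vs L, R):
Let General R play I with probability p. Expected payoff against L: (-8)p + 11(1−p) = −19p + 11; against R: 7p + (-11)(1−p) = 18p − 11.
Setting these equal: −19p + 11 = 18p − 11 ⇒ −37p = -22 ⇒ p = 22/37, and the value is (-19)·(22/37) + 11 = -11/37.
For General C: with q = P(L), equating I's and II's payoffs gives −15q + 7 = 22q − 11 ⇒ q = 18/37.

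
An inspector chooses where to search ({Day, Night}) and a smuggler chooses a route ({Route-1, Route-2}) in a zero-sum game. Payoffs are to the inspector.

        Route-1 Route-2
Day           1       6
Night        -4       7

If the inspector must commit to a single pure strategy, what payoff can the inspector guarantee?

Row minima: Day → 1, Night → -4.
The best of these is 1.

1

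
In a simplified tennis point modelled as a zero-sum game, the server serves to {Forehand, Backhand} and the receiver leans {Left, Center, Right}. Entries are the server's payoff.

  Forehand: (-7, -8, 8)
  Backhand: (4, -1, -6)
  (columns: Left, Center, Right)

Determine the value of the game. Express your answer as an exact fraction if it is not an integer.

Row minima: Forehand → -8, Backhand → -6; maximin = -6.
Column maxima: Left → 4, Center → -1, Right → 8; minimax = -1.
-6 ≠ -1, so there is no saddle point; optimal play is mixed.
Left is strictly dominated by Center (it gives the server strictly more in every row), so the receiver never plays it.
On the remaining 2×2 (Forehand, Backhand vs Center, Right):
Let the server play Forehand with probability p. Expected payoff against Center: (-8)p + (-1)(1−p) = −7p − 1; against Right: 8p + (-6)(1−p) = 14p − 6.
Setting these equal: −7p − 1 = 14p − 6 ⇒ −21p = -5 ⇒ p = 5/21, and the value is (-7)·(5/21) − 1 = -8/3.
For the receiver: with q = P(Center), equating Forehand's and Backhand's payoffs gives −16q + 8 = 5q − 6 ⇒ q = 2/3.

-8/3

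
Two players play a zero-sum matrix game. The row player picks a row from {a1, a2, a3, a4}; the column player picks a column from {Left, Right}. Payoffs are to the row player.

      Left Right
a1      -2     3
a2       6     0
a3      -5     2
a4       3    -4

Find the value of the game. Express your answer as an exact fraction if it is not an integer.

18/11

Row minima: a1 → -2, a2 → 0, a3 → -5, a4 → -4; maximin = 0.
Column maxima: Left → 6, Right → 3; minimax = 3.
0 ≠ 3, so there is no saddle point; optimal play is mixed.
a3 is strictly dominated by a1, so the row player never plays it.
a4 is strictly dominated by a2, so the row player never plays it.
On the remaining 2×2 (a1, a2 vs Left, Right):
Let the row player play a1 with probability p. Expected payoff against Left: (-2)p + 6(1−p) = −8p + 6; against Right: 3p + 0(1−p) = 3p.
Setting these equal: −8p + 6 = 3p ⇒ −11p = -6 ⇒ p = 6/11, and the value is (-8)·(6/11) + 6 = 18/11.
For the column player: with q = P(Left), equating a1's and a2's payoffs gives −5q + 3 = 6q ⇒ q = 3/11.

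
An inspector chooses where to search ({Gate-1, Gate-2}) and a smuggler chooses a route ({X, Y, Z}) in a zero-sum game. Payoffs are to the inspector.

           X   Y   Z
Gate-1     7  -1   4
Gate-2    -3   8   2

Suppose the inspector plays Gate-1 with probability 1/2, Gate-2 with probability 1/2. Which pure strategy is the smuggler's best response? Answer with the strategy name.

If the smuggler plays X, the inspector's expected payoff is (1/2)·7 + (1/2)·(-3) = 2.
If the smuggler plays Y, the inspector's expected payoff is (1/2)·(-1) + (1/2)·8 = 7/2.
If the smuggler plays Z, the inspector's expected payoff is (1/2)·4 + (1/2)·2 = 3.
The smuggler minimizes the inspector's payoff; the smallest is 2, so the best response is X.

X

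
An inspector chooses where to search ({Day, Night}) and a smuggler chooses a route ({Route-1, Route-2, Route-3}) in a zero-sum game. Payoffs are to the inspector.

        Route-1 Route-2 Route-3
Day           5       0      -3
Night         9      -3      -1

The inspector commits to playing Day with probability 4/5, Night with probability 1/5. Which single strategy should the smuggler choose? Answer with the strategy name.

Route-3

If the smuggler plays Route-1, the inspector's expected payoff is (4/5)·5 + (1/5)·9 = 29/5.
If the smuggler plays Route-2, the inspector's expected payoff is (4/5)·0 + (1/5)·(-3) = -3/5.
If the smuggler plays Route-3, the inspector's expected payoff is (4/5)·(-3) + (1/5)·(-1) = -13/5.
The smuggler minimizes the inspector's payoff; the smallest is -13/5, so the best response is Route-3.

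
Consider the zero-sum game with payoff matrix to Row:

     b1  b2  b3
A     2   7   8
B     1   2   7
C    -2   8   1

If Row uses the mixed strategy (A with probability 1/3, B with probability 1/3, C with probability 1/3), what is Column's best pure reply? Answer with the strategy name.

If Column plays b1, Row's expected payoff is (1/3)·2 + (1/3)·1 + (1/3)·(-2) = 1/3.
If Column plays b2, Row's expected payoff is (1/3)·7 + (1/3)·2 + (1/3)·8 = 17/3.
If Column plays b3, Row's expected payoff is (1/3)·8 + (1/3)·7 + (1/3)·1 = 16/3.
Column minimizes Row's payoff; the smallest is 1/3, so the best response is b1.

b1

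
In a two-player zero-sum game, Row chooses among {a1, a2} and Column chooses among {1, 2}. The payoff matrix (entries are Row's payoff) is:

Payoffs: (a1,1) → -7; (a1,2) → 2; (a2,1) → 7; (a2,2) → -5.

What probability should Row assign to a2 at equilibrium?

3/7

Row minima: a1 → -7, a2 → -5; maximin = -5.
Column maxima: 1 → 7, 2 → 2; minimax = 2.
-5 ≠ 2, so there is no saddle point; optimal play is mixed.
Let Row play a1 with probability p. Expected payoff against 1: (-7)p + 7(1−p) = −14p + 7; against 2: 2p + (-5)(1−p) = 7p − 5.
Setting these equal: −14p + 7 = 7p − 5 ⇒ −21p = -12 ⇒ p = 4/7, and the value is (-14)·(4/7) + 7 = -1.
For Column: with q = P(1), equating a1's and a2's payoffs gives −9q + 2 = 12q − 5 ⇒ q = 1/3.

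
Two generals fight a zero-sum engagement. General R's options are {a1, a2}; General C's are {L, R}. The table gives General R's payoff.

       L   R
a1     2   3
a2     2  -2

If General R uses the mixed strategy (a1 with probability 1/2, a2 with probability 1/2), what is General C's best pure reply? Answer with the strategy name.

R

If General C plays L, General R's expected payoff is (1/2)·2 + (1/2)·2 = 2.
If General C plays R, General R's expected payoff is (1/2)·3 + (1/2)·(-2) = 1/2.
General C minimizes General R's payoff; the smallest is 1/2, so the best response is R.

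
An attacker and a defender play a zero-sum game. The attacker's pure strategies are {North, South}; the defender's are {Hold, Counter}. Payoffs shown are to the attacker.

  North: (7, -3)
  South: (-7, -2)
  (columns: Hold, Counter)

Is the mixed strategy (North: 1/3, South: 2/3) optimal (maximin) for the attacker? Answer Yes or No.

Against Hold this mix gives (1/3)·7 + (2/3)·(-7) = -7/3.
Against Counter this mix gives (1/3)·(-3) + (2/3)·(-2) = -7/3.
All of the defender's active replies (Hold, Counter) yield -7/3, and no column does worse for the attacker. The mix makes the defender indifferent and guarantees -7/3, so it is optimal.

Yes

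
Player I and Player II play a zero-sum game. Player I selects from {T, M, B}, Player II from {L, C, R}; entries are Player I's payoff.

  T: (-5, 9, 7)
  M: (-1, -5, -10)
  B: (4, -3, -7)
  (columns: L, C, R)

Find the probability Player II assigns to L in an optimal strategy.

14/23

Row minima: T → -5, M → -10, B → -7; maximin = -5.
Column maxima: L → 4, C → 9, R → 7; minimax = 4.
-5 ≠ 4, so there is no saddle point; optimal play is mixed.
M is strictly dominated by B, so Player I never plays it.
C is strictly dominated by R (it gives Player I strictly more in every row), so Player II never plays it.
On the remaining 2×2 (T, B vs L, R):
Let Player I play T with probability p. Expected payoff against L: (-5)p + 4(1−p) = −9p + 4; against R: 7p + (-7)(1−p) = 14p − 7.
Setting these equal: −9p + 4 = 14p − 7 ⇒ −23p = -11 ⇒ p = 11/23, and the value is (-9)·(11/23) + 4 = -7/23.
For Player II: with q = P(L), equating T's and B's payoffs gives −12q + 7 = 11q − 7 ⇒ q = 14/23.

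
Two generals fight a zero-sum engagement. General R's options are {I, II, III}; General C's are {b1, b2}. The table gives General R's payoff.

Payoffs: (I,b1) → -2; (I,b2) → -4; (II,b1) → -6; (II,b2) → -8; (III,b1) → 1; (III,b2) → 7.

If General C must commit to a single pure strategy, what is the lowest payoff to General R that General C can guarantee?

Column maxima: b1 → 1, b2 → 7.
The smallest of these is 1.

1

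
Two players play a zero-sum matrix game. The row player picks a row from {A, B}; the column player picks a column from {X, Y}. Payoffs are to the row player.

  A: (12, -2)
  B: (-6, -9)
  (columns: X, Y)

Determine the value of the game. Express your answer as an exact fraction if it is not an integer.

Row minima: A → -2, B → -9; maximin = -2.
Column maxima: X → 12, Y → -2; minimax = -2.
Since maximin = minimax = -2, there is a saddle point and the value is -2.

-2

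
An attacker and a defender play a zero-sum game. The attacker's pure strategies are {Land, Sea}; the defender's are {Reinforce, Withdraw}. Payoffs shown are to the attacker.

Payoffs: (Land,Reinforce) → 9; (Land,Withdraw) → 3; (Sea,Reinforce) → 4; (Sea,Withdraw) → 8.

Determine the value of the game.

Row minima: Land → 3, Sea → 4; maximin = 4.
Column maxima: Reinforce → 9, Withdraw → 8; minimax = 8.
4 ≠ 8, so there is no saddle point; optimal play is mixed.
Let the attacker play Land with probability p. Expected payoff against Reinforce: 9p + 4(1−p) = 5p + 4; against Withdraw: 3p + 8(1−p) = −5p + 8.
Setting these equal: 5p + 4 = −5p + 8 ⇒ 10p = 4 ⇒ p = 2/5, and the value is (5)·(2/5) + 4 = 6.
For the defender: with q = P(Reinforce), equating Land's and Sea's payoffs gives 6q + 3 = −4q + 8 ⇒ q = 1/2.

6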